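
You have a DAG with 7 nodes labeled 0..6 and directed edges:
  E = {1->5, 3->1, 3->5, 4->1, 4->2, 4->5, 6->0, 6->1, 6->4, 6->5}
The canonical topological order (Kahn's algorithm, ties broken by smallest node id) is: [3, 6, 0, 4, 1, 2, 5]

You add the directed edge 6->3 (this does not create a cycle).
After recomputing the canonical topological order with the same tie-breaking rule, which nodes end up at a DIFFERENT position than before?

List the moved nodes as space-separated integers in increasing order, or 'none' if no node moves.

Old toposort: [3, 6, 0, 4, 1, 2, 5]
Added edge 6->3
Recompute Kahn (smallest-id tiebreak):
  initial in-degrees: [1, 3, 1, 1, 1, 4, 0]
  ready (indeg=0): [6]
  pop 6: indeg[0]->0; indeg[1]->2; indeg[3]->0; indeg[4]->0; indeg[5]->3 | ready=[0, 3, 4] | order so far=[6]
  pop 0: no out-edges | ready=[3, 4] | order so far=[6, 0]
  pop 3: indeg[1]->1; indeg[5]->2 | ready=[4] | order so far=[6, 0, 3]
  pop 4: indeg[1]->0; indeg[2]->0; indeg[5]->1 | ready=[1, 2] | order so far=[6, 0, 3, 4]
  pop 1: indeg[5]->0 | ready=[2, 5] | order so far=[6, 0, 3, 4, 1]
  pop 2: no out-edges | ready=[5] | order so far=[6, 0, 3, 4, 1, 2]
  pop 5: no out-edges | ready=[] | order so far=[6, 0, 3, 4, 1, 2, 5]
New canonical toposort: [6, 0, 3, 4, 1, 2, 5]
Compare positions:
  Node 0: index 2 -> 1 (moved)
  Node 1: index 4 -> 4 (same)
  Node 2: index 5 -> 5 (same)
  Node 3: index 0 -> 2 (moved)
  Node 4: index 3 -> 3 (same)
  Node 5: index 6 -> 6 (same)
  Node 6: index 1 -> 0 (moved)
Nodes that changed position: 0 3 6

Answer: 0 3 6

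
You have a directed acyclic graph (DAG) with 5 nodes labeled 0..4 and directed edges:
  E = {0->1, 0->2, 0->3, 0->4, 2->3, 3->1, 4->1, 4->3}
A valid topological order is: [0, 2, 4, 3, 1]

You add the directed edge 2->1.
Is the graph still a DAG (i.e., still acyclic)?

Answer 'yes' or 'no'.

Answer: yes

Derivation:
Given toposort: [0, 2, 4, 3, 1]
Position of 2: index 1; position of 1: index 4
New edge 2->1: forward
Forward edge: respects the existing order. Still a DAG, same toposort still valid.
Still a DAG? yes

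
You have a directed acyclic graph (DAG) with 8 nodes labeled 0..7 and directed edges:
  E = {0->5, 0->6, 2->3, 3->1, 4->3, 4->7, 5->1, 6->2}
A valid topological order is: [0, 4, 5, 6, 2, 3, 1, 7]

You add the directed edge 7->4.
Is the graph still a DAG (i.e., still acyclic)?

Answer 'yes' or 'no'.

Answer: no

Derivation:
Given toposort: [0, 4, 5, 6, 2, 3, 1, 7]
Position of 7: index 7; position of 4: index 1
New edge 7->4: backward (u after v in old order)
Backward edge: old toposort is now invalid. Check if this creates a cycle.
Does 4 already reach 7? Reachable from 4: [1, 3, 4, 7]. YES -> cycle!
Still a DAG? no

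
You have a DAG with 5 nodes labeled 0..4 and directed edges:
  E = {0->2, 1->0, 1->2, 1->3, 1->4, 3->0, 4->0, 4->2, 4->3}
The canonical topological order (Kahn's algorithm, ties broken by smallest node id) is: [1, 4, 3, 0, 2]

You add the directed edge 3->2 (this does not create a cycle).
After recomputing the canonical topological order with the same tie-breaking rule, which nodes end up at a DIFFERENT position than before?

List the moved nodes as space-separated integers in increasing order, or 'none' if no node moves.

Answer: none

Derivation:
Old toposort: [1, 4, 3, 0, 2]
Added edge 3->2
Recompute Kahn (smallest-id tiebreak):
  initial in-degrees: [3, 0, 4, 2, 1]
  ready (indeg=0): [1]
  pop 1: indeg[0]->2; indeg[2]->3; indeg[3]->1; indeg[4]->0 | ready=[4] | order so far=[1]
  pop 4: indeg[0]->1; indeg[2]->2; indeg[3]->0 | ready=[3] | order so far=[1, 4]
  pop 3: indeg[0]->0; indeg[2]->1 | ready=[0] | order so far=[1, 4, 3]
  pop 0: indeg[2]->0 | ready=[2] | order so far=[1, 4, 3, 0]
  pop 2: no out-edges | ready=[] | order so far=[1, 4, 3, 0, 2]
New canonical toposort: [1, 4, 3, 0, 2]
Compare positions:
  Node 0: index 3 -> 3 (same)
  Node 1: index 0 -> 0 (same)
  Node 2: index 4 -> 4 (same)
  Node 3: index 2 -> 2 (same)
  Node 4: index 1 -> 1 (same)
Nodes that changed position: none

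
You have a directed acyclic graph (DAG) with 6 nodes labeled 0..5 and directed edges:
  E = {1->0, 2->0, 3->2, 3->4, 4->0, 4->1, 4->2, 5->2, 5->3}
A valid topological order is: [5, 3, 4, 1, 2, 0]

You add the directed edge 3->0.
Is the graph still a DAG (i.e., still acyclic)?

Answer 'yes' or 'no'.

Answer: yes

Derivation:
Given toposort: [5, 3, 4, 1, 2, 0]
Position of 3: index 1; position of 0: index 5
New edge 3->0: forward
Forward edge: respects the existing order. Still a DAG, same toposort still valid.
Still a DAG? yes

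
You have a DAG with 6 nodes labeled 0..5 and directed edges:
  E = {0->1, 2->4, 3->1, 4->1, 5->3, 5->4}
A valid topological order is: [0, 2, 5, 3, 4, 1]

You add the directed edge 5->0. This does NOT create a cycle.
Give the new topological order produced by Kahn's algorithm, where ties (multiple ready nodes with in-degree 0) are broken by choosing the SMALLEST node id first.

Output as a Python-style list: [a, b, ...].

Old toposort: [0, 2, 5, 3, 4, 1]
Added edge: 5->0
Position of 5 (2) > position of 0 (0). Must reorder: 5 must now come before 0.
Run Kahn's algorithm (break ties by smallest node id):
  initial in-degrees: [1, 3, 0, 1, 2, 0]
  ready (indeg=0): [2, 5]
  pop 2: indeg[4]->1 | ready=[5] | order so far=[2]
  pop 5: indeg[0]->0; indeg[3]->0; indeg[4]->0 | ready=[0, 3, 4] | order so far=[2, 5]
  pop 0: indeg[1]->2 | ready=[3, 4] | order so far=[2, 5, 0]
  pop 3: indeg[1]->1 | ready=[4] | order so far=[2, 5, 0, 3]
  pop 4: indeg[1]->0 | ready=[1] | order so far=[2, 5, 0, 3, 4]
  pop 1: no out-edges | ready=[] | order so far=[2, 5, 0, 3, 4, 1]
  Result: [2, 5, 0, 3, 4, 1]

Answer: [2, 5, 0, 3, 4, 1]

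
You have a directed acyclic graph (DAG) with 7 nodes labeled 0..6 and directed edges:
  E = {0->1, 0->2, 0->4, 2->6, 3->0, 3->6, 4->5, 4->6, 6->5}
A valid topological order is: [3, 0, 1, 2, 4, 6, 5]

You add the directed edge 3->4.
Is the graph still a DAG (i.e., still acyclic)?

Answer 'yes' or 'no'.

Given toposort: [3, 0, 1, 2, 4, 6, 5]
Position of 3: index 0; position of 4: index 4
New edge 3->4: forward
Forward edge: respects the existing order. Still a DAG, same toposort still valid.
Still a DAG? yes

Answer: yes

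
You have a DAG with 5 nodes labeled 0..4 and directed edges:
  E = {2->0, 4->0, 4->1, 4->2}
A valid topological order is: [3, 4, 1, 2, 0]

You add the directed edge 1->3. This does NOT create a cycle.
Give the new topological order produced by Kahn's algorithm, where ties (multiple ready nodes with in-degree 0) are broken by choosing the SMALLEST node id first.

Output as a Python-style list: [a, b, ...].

Old toposort: [3, 4, 1, 2, 0]
Added edge: 1->3
Position of 1 (2) > position of 3 (0). Must reorder: 1 must now come before 3.
Run Kahn's algorithm (break ties by smallest node id):
  initial in-degrees: [2, 1, 1, 1, 0]
  ready (indeg=0): [4]
  pop 4: indeg[0]->1; indeg[1]->0; indeg[2]->0 | ready=[1, 2] | order so far=[4]
  pop 1: indeg[3]->0 | ready=[2, 3] | order so far=[4, 1]
  pop 2: indeg[0]->0 | ready=[0, 3] | order so far=[4, 1, 2]
  pop 0: no out-edges | ready=[3] | order so far=[4, 1, 2, 0]
  pop 3: no out-edges | ready=[] | order so far=[4, 1, 2, 0, 3]
  Result: [4, 1, 2, 0, 3]

Answer: [4, 1, 2, 0, 3]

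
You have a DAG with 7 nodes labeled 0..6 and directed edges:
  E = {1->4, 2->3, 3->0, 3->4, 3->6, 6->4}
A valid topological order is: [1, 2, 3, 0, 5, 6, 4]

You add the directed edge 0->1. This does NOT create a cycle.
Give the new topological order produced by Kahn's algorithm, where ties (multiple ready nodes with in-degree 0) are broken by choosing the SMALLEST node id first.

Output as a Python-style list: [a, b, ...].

Answer: [2, 3, 0, 1, 5, 6, 4]

Derivation:
Old toposort: [1, 2, 3, 0, 5, 6, 4]
Added edge: 0->1
Position of 0 (3) > position of 1 (0). Must reorder: 0 must now come before 1.
Run Kahn's algorithm (break ties by smallest node id):
  initial in-degrees: [1, 1, 0, 1, 3, 0, 1]
  ready (indeg=0): [2, 5]
  pop 2: indeg[3]->0 | ready=[3, 5] | order so far=[2]
  pop 3: indeg[0]->0; indeg[4]->2; indeg[6]->0 | ready=[0, 5, 6] | order so far=[2, 3]
  pop 0: indeg[1]->0 | ready=[1, 5, 6] | order so far=[2, 3, 0]
  pop 1: indeg[4]->1 | ready=[5, 6] | order so far=[2, 3, 0, 1]
  pop 5: no out-edges | ready=[6] | order so far=[2, 3, 0, 1, 5]
  pop 6: indeg[4]->0 | ready=[4] | order so far=[2, 3, 0, 1, 5, 6]
  pop 4: no out-edges | ready=[] | order so far=[2, 3, 0, 1, 5, 6, 4]
  Result: [2, 3, 0, 1, 5, 6, 4]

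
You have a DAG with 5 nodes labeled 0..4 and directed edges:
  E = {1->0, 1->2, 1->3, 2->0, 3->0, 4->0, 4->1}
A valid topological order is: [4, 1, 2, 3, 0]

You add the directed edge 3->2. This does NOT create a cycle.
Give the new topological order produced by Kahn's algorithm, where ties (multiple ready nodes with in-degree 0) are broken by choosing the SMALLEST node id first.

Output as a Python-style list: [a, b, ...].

Old toposort: [4, 1, 2, 3, 0]
Added edge: 3->2
Position of 3 (3) > position of 2 (2). Must reorder: 3 must now come before 2.
Run Kahn's algorithm (break ties by smallest node id):
  initial in-degrees: [4, 1, 2, 1, 0]
  ready (indeg=0): [4]
  pop 4: indeg[0]->3; indeg[1]->0 | ready=[1] | order so far=[4]
  pop 1: indeg[0]->2; indeg[2]->1; indeg[3]->0 | ready=[3] | order so far=[4, 1]
  pop 3: indeg[0]->1; indeg[2]->0 | ready=[2] | order so far=[4, 1, 3]
  pop 2: indeg[0]->0 | ready=[0] | order so far=[4, 1, 3, 2]
  pop 0: no out-edges | ready=[] | order so far=[4, 1, 3, 2, 0]
  Result: [4, 1, 3, 2, 0]

Answer: [4, 1, 3, 2, 0]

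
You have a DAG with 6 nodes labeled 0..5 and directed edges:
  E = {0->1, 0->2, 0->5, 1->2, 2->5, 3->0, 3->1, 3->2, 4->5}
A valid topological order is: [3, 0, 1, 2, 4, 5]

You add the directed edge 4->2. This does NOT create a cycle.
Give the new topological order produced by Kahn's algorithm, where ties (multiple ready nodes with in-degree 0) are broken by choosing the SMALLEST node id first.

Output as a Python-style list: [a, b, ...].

Old toposort: [3, 0, 1, 2, 4, 5]
Added edge: 4->2
Position of 4 (4) > position of 2 (3). Must reorder: 4 must now come before 2.
Run Kahn's algorithm (break ties by smallest node id):
  initial in-degrees: [1, 2, 4, 0, 0, 3]
  ready (indeg=0): [3, 4]
  pop 3: indeg[0]->0; indeg[1]->1; indeg[2]->3 | ready=[0, 4] | order so far=[3]
  pop 0: indeg[1]->0; indeg[2]->2; indeg[5]->2 | ready=[1, 4] | order so far=[3, 0]
  pop 1: indeg[2]->1 | ready=[4] | order so far=[3, 0, 1]
  pop 4: indeg[2]->0; indeg[5]->1 | ready=[2] | order so far=[3, 0, 1, 4]
  pop 2: indeg[5]->0 | ready=[5] | order so far=[3, 0, 1, 4, 2]
  pop 5: no out-edges | ready=[] | order so far=[3, 0, 1, 4, 2, 5]
  Result: [3, 0, 1, 4, 2, 5]

Answer: [3, 0, 1, 4, 2, 5]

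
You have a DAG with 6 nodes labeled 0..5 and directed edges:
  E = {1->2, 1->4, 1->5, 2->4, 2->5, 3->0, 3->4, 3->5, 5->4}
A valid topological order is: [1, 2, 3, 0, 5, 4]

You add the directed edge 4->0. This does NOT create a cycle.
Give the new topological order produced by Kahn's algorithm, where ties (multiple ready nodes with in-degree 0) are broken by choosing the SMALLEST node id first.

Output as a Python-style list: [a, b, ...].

Answer: [1, 2, 3, 5, 4, 0]

Derivation:
Old toposort: [1, 2, 3, 0, 5, 4]
Added edge: 4->0
Position of 4 (5) > position of 0 (3). Must reorder: 4 must now come before 0.
Run Kahn's algorithm (break ties by smallest node id):
  initial in-degrees: [2, 0, 1, 0, 4, 3]
  ready (indeg=0): [1, 3]
  pop 1: indeg[2]->0; indeg[4]->3; indeg[5]->2 | ready=[2, 3] | order so far=[1]
  pop 2: indeg[4]->2; indeg[5]->1 | ready=[3] | order so far=[1, 2]
  pop 3: indeg[0]->1; indeg[4]->1; indeg[5]->0 | ready=[5] | order so far=[1, 2, 3]
  pop 5: indeg[4]->0 | ready=[4] | order so far=[1, 2, 3, 5]
  pop 4: indeg[0]->0 | ready=[0] | order so far=[1, 2, 3, 5, 4]
  pop 0: no out-edges | ready=[] | order so far=[1, 2, 3, 5, 4, 0]
  Result: [1, 2, 3, 5, 4, 0]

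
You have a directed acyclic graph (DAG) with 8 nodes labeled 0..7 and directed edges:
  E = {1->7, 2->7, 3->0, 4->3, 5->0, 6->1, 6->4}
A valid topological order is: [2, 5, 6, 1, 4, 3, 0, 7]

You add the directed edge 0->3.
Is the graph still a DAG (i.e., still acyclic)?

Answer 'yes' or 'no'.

Answer: no

Derivation:
Given toposort: [2, 5, 6, 1, 4, 3, 0, 7]
Position of 0: index 6; position of 3: index 5
New edge 0->3: backward (u after v in old order)
Backward edge: old toposort is now invalid. Check if this creates a cycle.
Does 3 already reach 0? Reachable from 3: [0, 3]. YES -> cycle!
Still a DAG? no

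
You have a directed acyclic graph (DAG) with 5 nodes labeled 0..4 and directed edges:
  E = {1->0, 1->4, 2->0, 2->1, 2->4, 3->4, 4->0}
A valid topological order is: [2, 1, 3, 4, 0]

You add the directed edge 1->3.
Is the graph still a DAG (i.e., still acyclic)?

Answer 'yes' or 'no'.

Given toposort: [2, 1, 3, 4, 0]
Position of 1: index 1; position of 3: index 2
New edge 1->3: forward
Forward edge: respects the existing order. Still a DAG, same toposort still valid.
Still a DAG? yes

Answer: yes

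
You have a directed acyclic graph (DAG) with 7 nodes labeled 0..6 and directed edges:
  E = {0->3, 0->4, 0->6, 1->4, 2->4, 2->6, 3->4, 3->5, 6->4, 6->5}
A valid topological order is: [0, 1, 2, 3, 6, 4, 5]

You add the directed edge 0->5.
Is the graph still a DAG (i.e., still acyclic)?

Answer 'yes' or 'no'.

Given toposort: [0, 1, 2, 3, 6, 4, 5]
Position of 0: index 0; position of 5: index 6
New edge 0->5: forward
Forward edge: respects the existing order. Still a DAG, same toposort still valid.
Still a DAG? yes

Answer: yes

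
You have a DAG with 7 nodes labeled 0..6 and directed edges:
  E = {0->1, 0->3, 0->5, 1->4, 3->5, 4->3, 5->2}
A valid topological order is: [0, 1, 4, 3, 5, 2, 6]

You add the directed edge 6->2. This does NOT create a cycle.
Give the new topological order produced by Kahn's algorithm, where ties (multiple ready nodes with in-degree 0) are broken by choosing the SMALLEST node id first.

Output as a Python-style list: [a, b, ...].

Old toposort: [0, 1, 4, 3, 5, 2, 6]
Added edge: 6->2
Position of 6 (6) > position of 2 (5). Must reorder: 6 must now come before 2.
Run Kahn's algorithm (break ties by smallest node id):
  initial in-degrees: [0, 1, 2, 2, 1, 2, 0]
  ready (indeg=0): [0, 6]
  pop 0: indeg[1]->0; indeg[3]->1; indeg[5]->1 | ready=[1, 6] | order so far=[0]
  pop 1: indeg[4]->0 | ready=[4, 6] | order so far=[0, 1]
  pop 4: indeg[3]->0 | ready=[3, 6] | order so far=[0, 1, 4]
  pop 3: indeg[5]->0 | ready=[5, 6] | order so far=[0, 1, 4, 3]
  pop 5: indeg[2]->1 | ready=[6] | order so far=[0, 1, 4, 3, 5]
  pop 6: indeg[2]->0 | ready=[2] | order so far=[0, 1, 4, 3, 5, 6]
  pop 2: no out-edges | ready=[] | order so far=[0, 1, 4, 3, 5, 6, 2]
  Result: [0, 1, 4, 3, 5, 6, 2]

Answer: [0, 1, 4, 3, 5, 6, 2]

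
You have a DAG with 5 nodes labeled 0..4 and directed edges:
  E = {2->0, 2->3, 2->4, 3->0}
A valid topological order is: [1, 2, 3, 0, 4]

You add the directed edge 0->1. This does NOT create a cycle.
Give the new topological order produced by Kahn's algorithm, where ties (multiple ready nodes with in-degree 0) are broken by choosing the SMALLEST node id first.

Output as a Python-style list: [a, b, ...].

Answer: [2, 3, 0, 1, 4]

Derivation:
Old toposort: [1, 2, 3, 0, 4]
Added edge: 0->1
Position of 0 (3) > position of 1 (0). Must reorder: 0 must now come before 1.
Run Kahn's algorithm (break ties by smallest node id):
  initial in-degrees: [2, 1, 0, 1, 1]
  ready (indeg=0): [2]
  pop 2: indeg[0]->1; indeg[3]->0; indeg[4]->0 | ready=[3, 4] | order so far=[2]
  pop 3: indeg[0]->0 | ready=[0, 4] | order so far=[2, 3]
  pop 0: indeg[1]->0 | ready=[1, 4] | order so far=[2, 3, 0]
  pop 1: no out-edges | ready=[4] | order so far=[2, 3, 0, 1]
  pop 4: no out-edges | ready=[] | order so far=[2, 3, 0, 1, 4]
  Result: [2, 3, 0, 1, 4]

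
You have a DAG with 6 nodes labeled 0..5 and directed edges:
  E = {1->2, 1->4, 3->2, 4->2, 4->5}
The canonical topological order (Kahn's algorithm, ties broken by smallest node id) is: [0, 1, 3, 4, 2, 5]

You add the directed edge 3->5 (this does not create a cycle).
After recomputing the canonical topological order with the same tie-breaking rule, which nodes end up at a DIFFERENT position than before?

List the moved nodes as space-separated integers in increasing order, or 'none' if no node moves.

Old toposort: [0, 1, 3, 4, 2, 5]
Added edge 3->5
Recompute Kahn (smallest-id tiebreak):
  initial in-degrees: [0, 0, 3, 0, 1, 2]
  ready (indeg=0): [0, 1, 3]
  pop 0: no out-edges | ready=[1, 3] | order so far=[0]
  pop 1: indeg[2]->2; indeg[4]->0 | ready=[3, 4] | order so far=[0, 1]
  pop 3: indeg[2]->1; indeg[5]->1 | ready=[4] | order so far=[0, 1, 3]
  pop 4: indeg[2]->0; indeg[5]->0 | ready=[2, 5] | order so far=[0, 1, 3, 4]
  pop 2: no out-edges | ready=[5] | order so far=[0, 1, 3, 4, 2]
  pop 5: no out-edges | ready=[] | order so far=[0, 1, 3, 4, 2, 5]
New canonical toposort: [0, 1, 3, 4, 2, 5]
Compare positions:
  Node 0: index 0 -> 0 (same)
  Node 1: index 1 -> 1 (same)
  Node 2: index 4 -> 4 (same)
  Node 3: index 2 -> 2 (same)
  Node 4: index 3 -> 3 (same)
  Node 5: index 5 -> 5 (same)
Nodes that changed position: none

Answer: none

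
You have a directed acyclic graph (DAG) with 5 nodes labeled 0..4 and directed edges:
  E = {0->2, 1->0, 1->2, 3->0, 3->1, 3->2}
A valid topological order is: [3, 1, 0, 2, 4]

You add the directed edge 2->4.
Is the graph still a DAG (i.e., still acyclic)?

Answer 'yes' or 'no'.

Given toposort: [3, 1, 0, 2, 4]
Position of 2: index 3; position of 4: index 4
New edge 2->4: forward
Forward edge: respects the existing order. Still a DAG, same toposort still valid.
Still a DAG? yes

Answer: yes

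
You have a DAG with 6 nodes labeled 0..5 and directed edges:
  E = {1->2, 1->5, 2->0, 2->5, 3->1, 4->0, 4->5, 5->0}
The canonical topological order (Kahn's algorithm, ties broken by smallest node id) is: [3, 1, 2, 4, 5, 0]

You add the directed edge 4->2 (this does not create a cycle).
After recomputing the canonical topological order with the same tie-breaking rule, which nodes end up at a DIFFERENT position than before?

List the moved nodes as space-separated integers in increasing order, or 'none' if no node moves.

Old toposort: [3, 1, 2, 4, 5, 0]
Added edge 4->2
Recompute Kahn (smallest-id tiebreak):
  initial in-degrees: [3, 1, 2, 0, 0, 3]
  ready (indeg=0): [3, 4]
  pop 3: indeg[1]->0 | ready=[1, 4] | order so far=[3]
  pop 1: indeg[2]->1; indeg[5]->2 | ready=[4] | order so far=[3, 1]
  pop 4: indeg[0]->2; indeg[2]->0; indeg[5]->1 | ready=[2] | order so far=[3, 1, 4]
  pop 2: indeg[0]->1; indeg[5]->0 | ready=[5] | order so far=[3, 1, 4, 2]
  pop 5: indeg[0]->0 | ready=[0] | order so far=[3, 1, 4, 2, 5]
  pop 0: no out-edges | ready=[] | order so far=[3, 1, 4, 2, 5, 0]
New canonical toposort: [3, 1, 4, 2, 5, 0]
Compare positions:
  Node 0: index 5 -> 5 (same)
  Node 1: index 1 -> 1 (same)
  Node 2: index 2 -> 3 (moved)
  Node 3: index 0 -> 0 (same)
  Node 4: index 3 -> 2 (moved)
  Node 5: index 4 -> 4 (same)
Nodes that changed position: 2 4

Answer: 2 4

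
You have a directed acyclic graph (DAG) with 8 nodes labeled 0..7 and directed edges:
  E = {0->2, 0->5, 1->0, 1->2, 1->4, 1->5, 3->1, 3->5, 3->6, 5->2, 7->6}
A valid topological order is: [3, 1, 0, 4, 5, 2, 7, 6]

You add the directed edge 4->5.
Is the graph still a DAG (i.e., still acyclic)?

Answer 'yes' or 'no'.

Answer: yes

Derivation:
Given toposort: [3, 1, 0, 4, 5, 2, 7, 6]
Position of 4: index 3; position of 5: index 4
New edge 4->5: forward
Forward edge: respects the existing order. Still a DAG, same toposort still valid.
Still a DAG? yes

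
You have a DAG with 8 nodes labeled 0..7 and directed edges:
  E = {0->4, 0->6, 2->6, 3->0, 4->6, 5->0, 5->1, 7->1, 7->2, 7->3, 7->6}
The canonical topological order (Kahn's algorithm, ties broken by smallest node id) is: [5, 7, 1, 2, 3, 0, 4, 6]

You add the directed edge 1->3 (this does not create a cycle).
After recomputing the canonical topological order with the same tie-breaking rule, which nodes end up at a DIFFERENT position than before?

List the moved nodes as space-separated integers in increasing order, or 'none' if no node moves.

Answer: none

Derivation:
Old toposort: [5, 7, 1, 2, 3, 0, 4, 6]
Added edge 1->3
Recompute Kahn (smallest-id tiebreak):
  initial in-degrees: [2, 2, 1, 2, 1, 0, 4, 0]
  ready (indeg=0): [5, 7]
  pop 5: indeg[0]->1; indeg[1]->1 | ready=[7] | order so far=[5]
  pop 7: indeg[1]->0; indeg[2]->0; indeg[3]->1; indeg[6]->3 | ready=[1, 2] | order so far=[5, 7]
  pop 1: indeg[3]->0 | ready=[2, 3] | order so far=[5, 7, 1]
  pop 2: indeg[6]->2 | ready=[3] | order so far=[5, 7, 1, 2]
  pop 3: indeg[0]->0 | ready=[0] | order so far=[5, 7, 1, 2, 3]
  pop 0: indeg[4]->0; indeg[6]->1 | ready=[4] | order so far=[5, 7, 1, 2, 3, 0]
  pop 4: indeg[6]->0 | ready=[6] | order so far=[5, 7, 1, 2, 3, 0, 4]
  pop 6: no out-edges | ready=[] | order so far=[5, 7, 1, 2, 3, 0, 4, 6]
New canonical toposort: [5, 7, 1, 2, 3, 0, 4, 6]
Compare positions:
  Node 0: index 5 -> 5 (same)
  Node 1: index 2 -> 2 (same)
  Node 2: index 3 -> 3 (same)
  Node 3: index 4 -> 4 (same)
  Node 4: index 6 -> 6 (same)
  Node 5: index 0 -> 0 (same)
  Node 6: index 7 -> 7 (same)
  Node 7: index 1 -> 1 (same)
Nodes that changed position: none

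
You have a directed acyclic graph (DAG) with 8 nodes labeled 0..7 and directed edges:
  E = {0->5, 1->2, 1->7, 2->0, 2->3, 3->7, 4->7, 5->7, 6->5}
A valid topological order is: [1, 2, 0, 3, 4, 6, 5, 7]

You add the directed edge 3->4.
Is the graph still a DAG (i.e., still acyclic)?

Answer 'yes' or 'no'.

Given toposort: [1, 2, 0, 3, 4, 6, 5, 7]
Position of 3: index 3; position of 4: index 4
New edge 3->4: forward
Forward edge: respects the existing order. Still a DAG, same toposort still valid.
Still a DAG? yes

Answer: yes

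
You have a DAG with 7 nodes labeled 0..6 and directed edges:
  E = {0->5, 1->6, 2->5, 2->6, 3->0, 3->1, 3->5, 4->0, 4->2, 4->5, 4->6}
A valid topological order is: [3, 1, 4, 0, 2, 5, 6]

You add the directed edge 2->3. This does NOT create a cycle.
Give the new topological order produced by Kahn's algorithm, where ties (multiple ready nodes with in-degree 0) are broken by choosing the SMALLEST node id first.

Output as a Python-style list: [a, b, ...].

Answer: [4, 2, 3, 0, 1, 5, 6]

Derivation:
Old toposort: [3, 1, 4, 0, 2, 5, 6]
Added edge: 2->3
Position of 2 (4) > position of 3 (0). Must reorder: 2 must now come before 3.
Run Kahn's algorithm (break ties by smallest node id):
  initial in-degrees: [2, 1, 1, 1, 0, 4, 3]
  ready (indeg=0): [4]
  pop 4: indeg[0]->1; indeg[2]->0; indeg[5]->3; indeg[6]->2 | ready=[2] | order so far=[4]
  pop 2: indeg[3]->0; indeg[5]->2; indeg[6]->1 | ready=[3] | order so far=[4, 2]
  pop 3: indeg[0]->0; indeg[1]->0; indeg[5]->1 | ready=[0, 1] | order so far=[4, 2, 3]
  pop 0: indeg[5]->0 | ready=[1, 5] | order so far=[4, 2, 3, 0]
  pop 1: indeg[6]->0 | ready=[5, 6] | order so far=[4, 2, 3, 0, 1]
  pop 5: no out-edges | ready=[6] | order so far=[4, 2, 3, 0, 1, 5]
  pop 6: no out-edges | ready=[] | order so far=[4, 2, 3, 0, 1, 5, 6]
  Result: [4, 2, 3, 0, 1, 5, 6]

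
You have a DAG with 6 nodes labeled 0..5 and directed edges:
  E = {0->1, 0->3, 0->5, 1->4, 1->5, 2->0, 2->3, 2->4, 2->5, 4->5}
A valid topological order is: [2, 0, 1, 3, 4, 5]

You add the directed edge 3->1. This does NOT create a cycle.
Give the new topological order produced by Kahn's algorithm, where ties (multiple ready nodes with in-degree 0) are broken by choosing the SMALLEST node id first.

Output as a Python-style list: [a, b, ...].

Old toposort: [2, 0, 1, 3, 4, 5]
Added edge: 3->1
Position of 3 (3) > position of 1 (2). Must reorder: 3 must now come before 1.
Run Kahn's algorithm (break ties by smallest node id):
  initial in-degrees: [1, 2, 0, 2, 2, 4]
  ready (indeg=0): [2]
  pop 2: indeg[0]->0; indeg[3]->1; indeg[4]->1; indeg[5]->3 | ready=[0] | order so far=[2]
  pop 0: indeg[1]->1; indeg[3]->0; indeg[5]->2 | ready=[3] | order so far=[2, 0]
  pop 3: indeg[1]->0 | ready=[1] | order so far=[2, 0, 3]
  pop 1: indeg[4]->0; indeg[5]->1 | ready=[4] | order so far=[2, 0, 3, 1]
  pop 4: indeg[5]->0 | ready=[5] | order so far=[2, 0, 3, 1, 4]
  pop 5: no out-edges | ready=[] | order so far=[2, 0, 3, 1, 4, 5]
  Result: [2, 0, 3, 1, 4, 5]

Answer: [2, 0, 3, 1, 4, 5]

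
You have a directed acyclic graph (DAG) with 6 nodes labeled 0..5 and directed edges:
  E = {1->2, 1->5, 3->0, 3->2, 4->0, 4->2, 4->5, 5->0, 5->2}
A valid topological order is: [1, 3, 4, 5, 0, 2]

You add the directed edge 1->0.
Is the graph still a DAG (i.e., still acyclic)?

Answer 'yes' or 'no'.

Given toposort: [1, 3, 4, 5, 0, 2]
Position of 1: index 0; position of 0: index 4
New edge 1->0: forward
Forward edge: respects the existing order. Still a DAG, same toposort still valid.
Still a DAG? yes

Answer: yes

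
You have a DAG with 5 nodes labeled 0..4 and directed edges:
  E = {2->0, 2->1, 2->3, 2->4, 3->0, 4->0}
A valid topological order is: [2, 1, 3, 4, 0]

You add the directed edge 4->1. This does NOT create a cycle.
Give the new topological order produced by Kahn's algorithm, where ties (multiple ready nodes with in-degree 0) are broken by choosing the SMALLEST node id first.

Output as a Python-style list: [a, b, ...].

Old toposort: [2, 1, 3, 4, 0]
Added edge: 4->1
Position of 4 (3) > position of 1 (1). Must reorder: 4 must now come before 1.
Run Kahn's algorithm (break ties by smallest node id):
  initial in-degrees: [3, 2, 0, 1, 1]
  ready (indeg=0): [2]
  pop 2: indeg[0]->2; indeg[1]->1; indeg[3]->0; indeg[4]->0 | ready=[3, 4] | order so far=[2]
  pop 3: indeg[0]->1 | ready=[4] | order so far=[2, 3]
  pop 4: indeg[0]->0; indeg[1]->0 | ready=[0, 1] | order so far=[2, 3, 4]
  pop 0: no out-edges | ready=[1] | order so far=[2, 3, 4, 0]
  pop 1: no out-edges | ready=[] | order so far=[2, 3, 4, 0, 1]
  Result: [2, 3, 4, 0, 1]

Answer: [2, 3, 4, 0, 1]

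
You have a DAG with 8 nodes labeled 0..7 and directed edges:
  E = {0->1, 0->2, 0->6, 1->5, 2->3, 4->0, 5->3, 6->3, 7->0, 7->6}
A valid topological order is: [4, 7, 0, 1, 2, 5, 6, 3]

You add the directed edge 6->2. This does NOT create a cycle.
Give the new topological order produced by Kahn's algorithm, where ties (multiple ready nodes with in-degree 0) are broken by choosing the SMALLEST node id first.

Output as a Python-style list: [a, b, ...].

Old toposort: [4, 7, 0, 1, 2, 5, 6, 3]
Added edge: 6->2
Position of 6 (6) > position of 2 (4). Must reorder: 6 must now come before 2.
Run Kahn's algorithm (break ties by smallest node id):
  initial in-degrees: [2, 1, 2, 3, 0, 1, 2, 0]
  ready (indeg=0): [4, 7]
  pop 4: indeg[0]->1 | ready=[7] | order so far=[4]
  pop 7: indeg[0]->0; indeg[6]->1 | ready=[0] | order so far=[4, 7]
  pop 0: indeg[1]->0; indeg[2]->1; indeg[6]->0 | ready=[1, 6] | order so far=[4, 7, 0]
  pop 1: indeg[5]->0 | ready=[5, 6] | order so far=[4, 7, 0, 1]
  pop 5: indeg[3]->2 | ready=[6] | order so far=[4, 7, 0, 1, 5]
  pop 6: indeg[2]->0; indeg[3]->1 | ready=[2] | order so far=[4, 7, 0, 1, 5, 6]
  pop 2: indeg[3]->0 | ready=[3] | order so far=[4, 7, 0, 1, 5, 6, 2]
  pop 3: no out-edges | ready=[] | order so far=[4, 7, 0, 1, 5, 6, 2, 3]
  Result: [4, 7, 0, 1, 5, 6, 2, 3]

Answer: [4, 7, 0, 1, 5, 6, 2, 3]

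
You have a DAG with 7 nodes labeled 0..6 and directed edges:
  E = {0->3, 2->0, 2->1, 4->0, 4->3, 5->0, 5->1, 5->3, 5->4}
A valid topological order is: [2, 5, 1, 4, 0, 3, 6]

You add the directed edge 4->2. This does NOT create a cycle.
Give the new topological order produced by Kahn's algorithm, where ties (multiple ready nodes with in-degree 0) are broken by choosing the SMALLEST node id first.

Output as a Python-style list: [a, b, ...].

Old toposort: [2, 5, 1, 4, 0, 3, 6]
Added edge: 4->2
Position of 4 (3) > position of 2 (0). Must reorder: 4 must now come before 2.
Run Kahn's algorithm (break ties by smallest node id):
  initial in-degrees: [3, 2, 1, 3, 1, 0, 0]
  ready (indeg=0): [5, 6]
  pop 5: indeg[0]->2; indeg[1]->1; indeg[3]->2; indeg[4]->0 | ready=[4, 6] | order so far=[5]
  pop 4: indeg[0]->1; indeg[2]->0; indeg[3]->1 | ready=[2, 6] | order so far=[5, 4]
  pop 2: indeg[0]->0; indeg[1]->0 | ready=[0, 1, 6] | order so far=[5, 4, 2]
  pop 0: indeg[3]->0 | ready=[1, 3, 6] | order so far=[5, 4, 2, 0]
  pop 1: no out-edges | ready=[3, 6] | order so far=[5, 4, 2, 0, 1]
  pop 3: no out-edges | ready=[6] | order so far=[5, 4, 2, 0, 1, 3]
  pop 6: no out-edges | ready=[] | order so far=[5, 4, 2, 0, 1, 3, 6]
  Result: [5, 4, 2, 0, 1, 3, 6]

Answer: [5, 4, 2, 0, 1, 3, 6]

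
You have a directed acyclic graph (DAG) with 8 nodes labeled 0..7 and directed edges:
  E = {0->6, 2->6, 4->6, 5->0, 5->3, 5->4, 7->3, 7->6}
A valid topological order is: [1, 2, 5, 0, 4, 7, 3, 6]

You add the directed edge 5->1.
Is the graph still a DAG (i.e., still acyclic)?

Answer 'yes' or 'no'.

Given toposort: [1, 2, 5, 0, 4, 7, 3, 6]
Position of 5: index 2; position of 1: index 0
New edge 5->1: backward (u after v in old order)
Backward edge: old toposort is now invalid. Check if this creates a cycle.
Does 1 already reach 5? Reachable from 1: [1]. NO -> still a DAG (reorder needed).
Still a DAG? yes

Answer: yes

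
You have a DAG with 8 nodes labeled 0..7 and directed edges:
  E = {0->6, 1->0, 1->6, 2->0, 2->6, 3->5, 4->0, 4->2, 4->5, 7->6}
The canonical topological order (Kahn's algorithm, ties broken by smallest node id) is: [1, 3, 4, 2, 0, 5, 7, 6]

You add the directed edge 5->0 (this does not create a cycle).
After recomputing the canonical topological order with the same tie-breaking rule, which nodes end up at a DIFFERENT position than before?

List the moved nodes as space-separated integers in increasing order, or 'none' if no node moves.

Old toposort: [1, 3, 4, 2, 0, 5, 7, 6]
Added edge 5->0
Recompute Kahn (smallest-id tiebreak):
  initial in-degrees: [4, 0, 1, 0, 0, 2, 4, 0]
  ready (indeg=0): [1, 3, 4, 7]
  pop 1: indeg[0]->3; indeg[6]->3 | ready=[3, 4, 7] | order so far=[1]
  pop 3: indeg[5]->1 | ready=[4, 7] | order so far=[1, 3]
  pop 4: indeg[0]->2; indeg[2]->0; indeg[5]->0 | ready=[2, 5, 7] | order so far=[1, 3, 4]
  pop 2: indeg[0]->1; indeg[6]->2 | ready=[5, 7] | order so far=[1, 3, 4, 2]
  pop 5: indeg[0]->0 | ready=[0, 7] | order so far=[1, 3, 4, 2, 5]
  pop 0: indeg[6]->1 | ready=[7] | order so far=[1, 3, 4, 2, 5, 0]
  pop 7: indeg[6]->0 | ready=[6] | order so far=[1, 3, 4, 2, 5, 0, 7]
  pop 6: no out-edges | ready=[] | order so far=[1, 3, 4, 2, 5, 0, 7, 6]
New canonical toposort: [1, 3, 4, 2, 5, 0, 7, 6]
Compare positions:
  Node 0: index 4 -> 5 (moved)
  Node 1: index 0 -> 0 (same)
  Node 2: index 3 -> 3 (same)
  Node 3: index 1 -> 1 (same)
  Node 4: index 2 -> 2 (same)
  Node 5: index 5 -> 4 (moved)
  Node 6: index 7 -> 7 (same)
  Node 7: index 6 -> 6 (same)
Nodes that changed position: 0 5

Answer: 0 5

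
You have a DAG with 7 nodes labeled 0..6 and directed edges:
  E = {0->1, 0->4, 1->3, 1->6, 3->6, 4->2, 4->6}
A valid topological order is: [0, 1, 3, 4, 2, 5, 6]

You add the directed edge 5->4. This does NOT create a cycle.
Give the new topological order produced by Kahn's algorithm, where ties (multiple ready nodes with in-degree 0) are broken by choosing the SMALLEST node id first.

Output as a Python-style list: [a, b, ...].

Old toposort: [0, 1, 3, 4, 2, 5, 6]
Added edge: 5->4
Position of 5 (5) > position of 4 (3). Must reorder: 5 must now come before 4.
Run Kahn's algorithm (break ties by smallest node id):
  initial in-degrees: [0, 1, 1, 1, 2, 0, 3]
  ready (indeg=0): [0, 5]
  pop 0: indeg[1]->0; indeg[4]->1 | ready=[1, 5] | order so far=[0]
  pop 1: indeg[3]->0; indeg[6]->2 | ready=[3, 5] | order so far=[0, 1]
  pop 3: indeg[6]->1 | ready=[5] | order so far=[0, 1, 3]
  pop 5: indeg[4]->0 | ready=[4] | order so far=[0, 1, 3, 5]
  pop 4: indeg[2]->0; indeg[6]->0 | ready=[2, 6] | order so far=[0, 1, 3, 5, 4]
  pop 2: no out-edges | ready=[6] | order so far=[0, 1, 3, 5, 4, 2]
  pop 6: no out-edges | ready=[] | order so far=[0, 1, 3, 5, 4, 2, 6]
  Result: [0, 1, 3, 5, 4, 2, 6]

Answer: [0, 1, 3, 5, 4, 2, 6]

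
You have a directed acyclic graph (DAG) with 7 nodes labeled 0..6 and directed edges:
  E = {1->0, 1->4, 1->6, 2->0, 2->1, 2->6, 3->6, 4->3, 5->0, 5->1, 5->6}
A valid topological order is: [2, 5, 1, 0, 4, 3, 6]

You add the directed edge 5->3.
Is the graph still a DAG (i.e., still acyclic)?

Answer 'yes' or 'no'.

Answer: yes

Derivation:
Given toposort: [2, 5, 1, 0, 4, 3, 6]
Position of 5: index 1; position of 3: index 5
New edge 5->3: forward
Forward edge: respects the existing order. Still a DAG, same toposort still valid.
Still a DAG? yes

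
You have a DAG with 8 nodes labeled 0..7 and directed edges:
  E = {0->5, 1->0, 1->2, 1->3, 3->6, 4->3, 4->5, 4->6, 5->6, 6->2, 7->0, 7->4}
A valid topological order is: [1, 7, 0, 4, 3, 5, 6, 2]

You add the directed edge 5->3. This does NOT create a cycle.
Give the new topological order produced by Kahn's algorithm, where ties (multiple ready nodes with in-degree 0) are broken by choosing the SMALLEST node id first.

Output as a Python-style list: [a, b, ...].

Answer: [1, 7, 0, 4, 5, 3, 6, 2]

Derivation:
Old toposort: [1, 7, 0, 4, 3, 5, 6, 2]
Added edge: 5->3
Position of 5 (5) > position of 3 (4). Must reorder: 5 must now come before 3.
Run Kahn's algorithm (break ties by smallest node id):
  initial in-degrees: [2, 0, 2, 3, 1, 2, 3, 0]
  ready (indeg=0): [1, 7]
  pop 1: indeg[0]->1; indeg[2]->1; indeg[3]->2 | ready=[7] | order so far=[1]
  pop 7: indeg[0]->0; indeg[4]->0 | ready=[0, 4] | order so far=[1, 7]
  pop 0: indeg[5]->1 | ready=[4] | order so far=[1, 7, 0]
  pop 4: indeg[3]->1; indeg[5]->0; indeg[6]->2 | ready=[5] | order so far=[1, 7, 0, 4]
  pop 5: indeg[3]->0; indeg[6]->1 | ready=[3] | order so far=[1, 7, 0, 4, 5]
  pop 3: indeg[6]->0 | ready=[6] | order so far=[1, 7, 0, 4, 5, 3]
  pop 6: indeg[2]->0 | ready=[2] | order so far=[1, 7, 0, 4, 5, 3, 6]
  pop 2: no out-edges | ready=[] | order so far=[1, 7, 0, 4, 5, 3, 6, 2]
  Result: [1, 7, 0, 4, 5, 3, 6, 2]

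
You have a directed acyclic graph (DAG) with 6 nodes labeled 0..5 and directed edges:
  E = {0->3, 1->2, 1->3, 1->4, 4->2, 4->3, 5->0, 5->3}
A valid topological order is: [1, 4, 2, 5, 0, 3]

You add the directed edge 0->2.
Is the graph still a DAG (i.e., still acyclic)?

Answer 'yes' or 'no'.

Given toposort: [1, 4, 2, 5, 0, 3]
Position of 0: index 4; position of 2: index 2
New edge 0->2: backward (u after v in old order)
Backward edge: old toposort is now invalid. Check if this creates a cycle.
Does 2 already reach 0? Reachable from 2: [2]. NO -> still a DAG (reorder needed).
Still a DAG? yes

Answer: yes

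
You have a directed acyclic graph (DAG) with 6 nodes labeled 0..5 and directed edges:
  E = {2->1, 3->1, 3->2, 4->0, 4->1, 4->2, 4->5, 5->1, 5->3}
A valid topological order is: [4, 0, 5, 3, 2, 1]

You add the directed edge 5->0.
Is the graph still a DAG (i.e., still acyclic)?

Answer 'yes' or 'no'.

Given toposort: [4, 0, 5, 3, 2, 1]
Position of 5: index 2; position of 0: index 1
New edge 5->0: backward (u after v in old order)
Backward edge: old toposort is now invalid. Check if this creates a cycle.
Does 0 already reach 5? Reachable from 0: [0]. NO -> still a DAG (reorder needed).
Still a DAG? yes

Answer: yes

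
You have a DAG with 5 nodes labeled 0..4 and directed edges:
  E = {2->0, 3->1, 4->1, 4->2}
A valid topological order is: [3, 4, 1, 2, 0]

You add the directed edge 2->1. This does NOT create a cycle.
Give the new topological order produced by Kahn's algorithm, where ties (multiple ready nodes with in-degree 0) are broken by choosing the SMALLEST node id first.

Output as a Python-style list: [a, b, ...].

Answer: [3, 4, 2, 0, 1]

Derivation:
Old toposort: [3, 4, 1, 2, 0]
Added edge: 2->1
Position of 2 (3) > position of 1 (2). Must reorder: 2 must now come before 1.
Run Kahn's algorithm (break ties by smallest node id):
  initial in-degrees: [1, 3, 1, 0, 0]
  ready (indeg=0): [3, 4]
  pop 3: indeg[1]->2 | ready=[4] | order so far=[3]
  pop 4: indeg[1]->1; indeg[2]->0 | ready=[2] | order so far=[3, 4]
  pop 2: indeg[0]->0; indeg[1]->0 | ready=[0, 1] | order so far=[3, 4, 2]
  pop 0: no out-edges | ready=[1] | order so far=[3, 4, 2, 0]
  pop 1: no out-edges | ready=[] | order so far=[3, 4, 2, 0, 1]
  Result: [3, 4, 2, 0, 1]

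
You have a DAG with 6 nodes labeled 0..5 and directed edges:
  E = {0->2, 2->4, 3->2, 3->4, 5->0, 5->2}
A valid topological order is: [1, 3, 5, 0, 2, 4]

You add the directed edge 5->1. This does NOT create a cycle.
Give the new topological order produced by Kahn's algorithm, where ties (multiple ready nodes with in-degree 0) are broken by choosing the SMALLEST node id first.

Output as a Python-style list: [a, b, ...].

Answer: [3, 5, 0, 1, 2, 4]

Derivation:
Old toposort: [1, 3, 5, 0, 2, 4]
Added edge: 5->1
Position of 5 (2) > position of 1 (0). Must reorder: 5 must now come before 1.
Run Kahn's algorithm (break ties by smallest node id):
  initial in-degrees: [1, 1, 3, 0, 2, 0]
  ready (indeg=0): [3, 5]
  pop 3: indeg[2]->2; indeg[4]->1 | ready=[5] | order so far=[3]
  pop 5: indeg[0]->0; indeg[1]->0; indeg[2]->1 | ready=[0, 1] | order so far=[3, 5]
  pop 0: indeg[2]->0 | ready=[1, 2] | order so far=[3, 5, 0]
  pop 1: no out-edges | ready=[2] | order so far=[3, 5, 0, 1]
  pop 2: indeg[4]->0 | ready=[4] | order so far=[3, 5, 0, 1, 2]
  pop 4: no out-edges | ready=[] | order so far=[3, 5, 0, 1, 2, 4]
  Result: [3, 5, 0, 1, 2, 4]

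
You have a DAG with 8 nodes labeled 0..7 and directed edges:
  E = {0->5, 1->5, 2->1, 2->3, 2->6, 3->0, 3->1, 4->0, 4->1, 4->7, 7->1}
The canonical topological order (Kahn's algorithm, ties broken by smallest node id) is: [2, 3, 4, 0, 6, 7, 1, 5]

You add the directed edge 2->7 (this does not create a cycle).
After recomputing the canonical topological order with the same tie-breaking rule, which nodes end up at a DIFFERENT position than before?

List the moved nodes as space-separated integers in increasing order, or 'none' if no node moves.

Answer: none

Derivation:
Old toposort: [2, 3, 4, 0, 6, 7, 1, 5]
Added edge 2->7
Recompute Kahn (smallest-id tiebreak):
  initial in-degrees: [2, 4, 0, 1, 0, 2, 1, 2]
  ready (indeg=0): [2, 4]
  pop 2: indeg[1]->3; indeg[3]->0; indeg[6]->0; indeg[7]->1 | ready=[3, 4, 6] | order so far=[2]
  pop 3: indeg[0]->1; indeg[1]->2 | ready=[4, 6] | order so far=[2, 3]
  pop 4: indeg[0]->0; indeg[1]->1; indeg[7]->0 | ready=[0, 6, 7] | order so far=[2, 3, 4]
  pop 0: indeg[5]->1 | ready=[6, 7] | order so far=[2, 3, 4, 0]
  pop 6: no out-edges | ready=[7] | order so far=[2, 3, 4, 0, 6]
  pop 7: indeg[1]->0 | ready=[1] | order so far=[2, 3, 4, 0, 6, 7]
  pop 1: indeg[5]->0 | ready=[5] | order so far=[2, 3, 4, 0, 6, 7, 1]
  pop 5: no out-edges | ready=[] | order so far=[2, 3, 4, 0, 6, 7, 1, 5]
New canonical toposort: [2, 3, 4, 0, 6, 7, 1, 5]
Compare positions:
  Node 0: index 3 -> 3 (same)
  Node 1: index 6 -> 6 (same)
  Node 2: index 0 -> 0 (same)
  Node 3: index 1 -> 1 (same)
  Node 4: index 2 -> 2 (same)
  Node 5: index 7 -> 7 (same)
  Node 6: index 4 -> 4 (same)
  Node 7: index 5 -> 5 (same)
Nodes that changed position: none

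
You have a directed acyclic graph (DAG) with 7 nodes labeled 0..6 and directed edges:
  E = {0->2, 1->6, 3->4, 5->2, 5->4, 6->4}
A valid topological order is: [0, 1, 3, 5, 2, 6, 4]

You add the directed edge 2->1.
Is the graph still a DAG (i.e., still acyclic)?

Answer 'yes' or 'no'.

Given toposort: [0, 1, 3, 5, 2, 6, 4]
Position of 2: index 4; position of 1: index 1
New edge 2->1: backward (u after v in old order)
Backward edge: old toposort is now invalid. Check if this creates a cycle.
Does 1 already reach 2? Reachable from 1: [1, 4, 6]. NO -> still a DAG (reorder needed).
Still a DAG? yes

Answer: yes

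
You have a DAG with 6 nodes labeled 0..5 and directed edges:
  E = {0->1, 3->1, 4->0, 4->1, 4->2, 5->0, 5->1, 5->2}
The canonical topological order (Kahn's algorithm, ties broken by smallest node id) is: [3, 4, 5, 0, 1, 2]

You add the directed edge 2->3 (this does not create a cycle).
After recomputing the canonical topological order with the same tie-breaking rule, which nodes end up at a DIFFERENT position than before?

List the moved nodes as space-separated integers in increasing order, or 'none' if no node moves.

Old toposort: [3, 4, 5, 0, 1, 2]
Added edge 2->3
Recompute Kahn (smallest-id tiebreak):
  initial in-degrees: [2, 4, 2, 1, 0, 0]
  ready (indeg=0): [4, 5]
  pop 4: indeg[0]->1; indeg[1]->3; indeg[2]->1 | ready=[5] | order so far=[4]
  pop 5: indeg[0]->0; indeg[1]->2; indeg[2]->0 | ready=[0, 2] | order so far=[4, 5]
  pop 0: indeg[1]->1 | ready=[2] | order so far=[4, 5, 0]
  pop 2: indeg[3]->0 | ready=[3] | order so far=[4, 5, 0, 2]
  pop 3: indeg[1]->0 | ready=[1] | order so far=[4, 5, 0, 2, 3]
  pop 1: no out-edges | ready=[] | order so far=[4, 5, 0, 2, 3, 1]
New canonical toposort: [4, 5, 0, 2, 3, 1]
Compare positions:
  Node 0: index 3 -> 2 (moved)
  Node 1: index 4 -> 5 (moved)
  Node 2: index 5 -> 3 (moved)
  Node 3: index 0 -> 4 (moved)
  Node 4: index 1 -> 0 (moved)
  Node 5: index 2 -> 1 (moved)
Nodes that changed position: 0 1 2 3 4 5

Answer: 0 1 2 3 4 5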